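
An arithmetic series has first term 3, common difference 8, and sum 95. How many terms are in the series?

Using S = n/2 × [2a + (n-1)d]
95 = n/2 × [2(3) + (n-1)(8)]
95 = n/2 × [6 + 8n - 8]
190 = n × [-2 + 8n]
8n² + (-2)n - 190 = 0
Discriminant: Δ = (-2)² - 4(8)(-190) = 4 + 6080 = 6084
√Δ = 78
n = [-(-2) + √Δ] / (2·8) = (2 + 78) / 16 = 80 / 16 = 5
(The negative root is discarded since n must be a positive integer.)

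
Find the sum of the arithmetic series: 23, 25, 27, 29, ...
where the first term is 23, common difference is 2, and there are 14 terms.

Sₙ = n/2 × (first + last)
Last term = a + (n-1)d = 23 + (14-1)×2 = 49
S_14 = 14/2 × (23 + 49)
S_14 = 14/2 × 72 = 504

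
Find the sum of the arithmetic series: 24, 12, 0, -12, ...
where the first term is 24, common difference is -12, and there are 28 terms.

Sₙ = n/2 × (first + last)
Last term = a + (n-1)d = 24 + (28-1)×(-12) = -300
S_28 = 28/2 × (24 + (-300))
S_28 = 28/2 × (-276) = -3864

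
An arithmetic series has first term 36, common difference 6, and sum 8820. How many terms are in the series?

Using S = n/2 × [2a + (n-1)d]
8820 = n/2 × [2(36) + (n-1)(6)]
8820 = n/2 × [72 + 6n - 6]
17640 = n × [66 + 6n]
6n² + (66)n - 17640 = 0
Discriminant: Δ = (66)² - 4(6)(-17640) = 4356 + 423360 = 427716
√Δ = 654
n = [-(66) + √Δ] / (2·6) = (-66 + 654) / 12 = 588 / 12 = 49
(The negative root is discarded since n must be a positive integer.)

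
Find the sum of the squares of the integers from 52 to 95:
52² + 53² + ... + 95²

Use ∑_{k=1}^{n} k² = n(n+1)(2n+1)/6, then subtract the first 51 terms.
∑_{k=1}^{95} k² = 95×96×191/6 = 290320
∑_{k=1}^{51} k² = 51×52×103/6 = 45526
∑_{k=52}^{95} k² = 290320 - 45526 = 244794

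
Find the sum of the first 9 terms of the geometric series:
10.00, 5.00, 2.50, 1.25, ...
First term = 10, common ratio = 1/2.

Sₙ = a(1 - rⁿ) / (1 - r)
S_9 = 10(1 - (1/2)^9) / (1 - (1/2))
S_9 = 10(1 - (1/512)) / (1/2)
S_9 = 2555/128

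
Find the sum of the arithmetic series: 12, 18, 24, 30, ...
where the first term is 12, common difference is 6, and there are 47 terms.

Sₙ = n/2 × (first + last)
Last term = a + (n-1)d = 12 + (47-1)×6 = 288
S_47 = 47/2 × (12 + 288)
S_47 = 47/2 × 300 = 7050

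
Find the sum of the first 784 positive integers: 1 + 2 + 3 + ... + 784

Formula: ∑k = n(n+1)/2
= 784×785/2
= 615440/2
= 307720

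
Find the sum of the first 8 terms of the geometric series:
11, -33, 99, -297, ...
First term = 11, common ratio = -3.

Sₙ = a(1 - rⁿ) / (1 - r)
S_8 = 11(1 - (-3)^8) / (1 - (-3))
S_8 = 11(1 - 6561) / (4)
S_8 = -18040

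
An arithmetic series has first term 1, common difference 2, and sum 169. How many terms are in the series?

Using S = n/2 × [2a + (n-1)d]
169 = n/2 × [2(1) + (n-1)(2)]
169 = n/2 × [2 + 2n - 2]
338 = n × [0 + 2n]
2n² + (0)n - 338 = 0
Discriminant: Δ = (0)² - 4(2)(-338) = 0 + 2704 = 2704
√Δ = 52
n = [-(0) + √Δ] / (2·2) = (0 + 52) / 4 = 52 / 4 = 13
(The negative root is discarded since n must be a positive integer.)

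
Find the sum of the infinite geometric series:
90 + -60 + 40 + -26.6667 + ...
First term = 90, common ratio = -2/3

For |r| < 1, S = a / (1 - r)
S = 90 / (1 - (-2/3))
S = 90 / (5/3)
S = 54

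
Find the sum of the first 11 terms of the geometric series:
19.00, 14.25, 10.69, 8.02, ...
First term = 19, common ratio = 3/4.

Sₙ = a(1 - rⁿ) / (1 - r)
S_11 = 19(1 - (3/4)^11) / (1 - (3/4))
S_11 = 19(1 - (177147/4194304)) / (1/4)
S_11 = 76325983/1048576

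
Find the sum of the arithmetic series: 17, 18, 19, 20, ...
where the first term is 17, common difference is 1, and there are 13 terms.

Sₙ = n/2 × (first + last)
Last term = a + (n-1)d = 17 + (13-1)×1 = 29
S_13 = 13/2 × (17 + 29)
S_13 = 13/2 × 46 = 299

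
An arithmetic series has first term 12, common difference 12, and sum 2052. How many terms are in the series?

Using S = n/2 × [2a + (n-1)d]
2052 = n/2 × [2(12) + (n-1)(12)]
2052 = n/2 × [24 + 12n - 12]
4104 = n × [12 + 12n]
12n² + (12)n - 4104 = 0
Discriminant: Δ = (12)² - 4(12)(-4104) = 144 + 196992 = 197136
√Δ = 444
n = [-(12) + √Δ] / (2·12) = (-12 + 444) / 24 = 432 / 24 = 18
(The negative root is discarded since n must be a positive integer.)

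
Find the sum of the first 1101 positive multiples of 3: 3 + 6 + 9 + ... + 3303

Factor out 3: = 3(1 + 2 + ... + 1101) = 3 × n(n+1)/2
= 3 × 1101×1102/2
= 3 × 606651
= 1819953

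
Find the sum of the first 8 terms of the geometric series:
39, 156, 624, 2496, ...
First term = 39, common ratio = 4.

Sₙ = a(1 - rⁿ) / (1 - r)
S_8 = 39(1 - 4^8) / (1 - 4)
S_8 = 39(1 - 65536) / (-3)
S_8 = 851955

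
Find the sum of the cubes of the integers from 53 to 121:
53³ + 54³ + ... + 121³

Use ∑_{k=1}^{n} k³ = [n(n+1)/2]², then subtract the first 52 terms.
∑_{k=1}^{121} k³ = [121×122/2]² = 7381² = 54479161
∑_{k=1}^{52} k³ = [52×53/2]² = 1378² = 1898884
∑_{k=53}^{121} k³ = 54479161 - 1898884 = 52580277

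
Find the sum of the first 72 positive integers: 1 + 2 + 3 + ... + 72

Formula: ∑k = n(n+1)/2
= 72×73/2
= 5256/2
= 2628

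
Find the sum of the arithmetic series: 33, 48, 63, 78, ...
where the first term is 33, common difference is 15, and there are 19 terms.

Sₙ = n/2 × (first + last)
Last term = a + (n-1)d = 33 + (19-1)×15 = 303
S_19 = 19/2 × (33 + 303)
S_19 = 19/2 × 336 = 3192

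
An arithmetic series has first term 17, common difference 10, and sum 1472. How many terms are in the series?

Using S = n/2 × [2a + (n-1)d]
1472 = n/2 × [2(17) + (n-1)(10)]
1472 = n/2 × [34 + 10n - 10]
2944 = n × [24 + 10n]
10n² + (24)n - 2944 = 0
Discriminant: Δ = (24)² - 4(10)(-2944) = 576 + 117760 = 118336
√Δ = 344
n = [-(24) + √Δ] / (2·10) = (-24 + 344) / 20 = 320 / 20 = 16
(The negative root is discarded since n must be a positive integer.)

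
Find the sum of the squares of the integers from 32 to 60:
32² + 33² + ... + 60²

Use ∑_{k=1}^{n} k² = n(n+1)(2n+1)/6, then subtract the first 31 terms.
∑_{k=1}^{60} k² = 60×61×121/6 = 73810
∑_{k=1}^{31} k² = 31×32×63/6 = 10416
∑_{k=32}^{60} k² = 73810 - 10416 = 63394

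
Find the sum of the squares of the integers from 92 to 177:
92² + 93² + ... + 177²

Use ∑_{k=1}^{n} k² = n(n+1)(2n+1)/6, then subtract the first 91 terms.
∑_{k=1}^{177} k² = 177×178×355/6 = 1864105
∑_{k=1}^{91} k² = 91×92×183/6 = 255346
∑_{k=92}^{177} k² = 1864105 - 255346 = 1608759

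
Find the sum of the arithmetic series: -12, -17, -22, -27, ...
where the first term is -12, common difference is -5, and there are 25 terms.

Sₙ = n/2 × (first + last)
Last term = a + (n-1)d = -12 + (25-1)×(-5) = -132
S_25 = 25/2 × (-12 + (-132))
S_25 = 25/2 × (-144) = -1800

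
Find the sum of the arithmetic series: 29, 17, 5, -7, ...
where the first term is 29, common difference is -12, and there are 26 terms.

Sₙ = n/2 × (first + last)
Last term = a + (n-1)d = 29 + (26-1)×(-12) = -271
S_26 = 26/2 × (29 + (-271))
S_26 = 26/2 × (-242) = -3146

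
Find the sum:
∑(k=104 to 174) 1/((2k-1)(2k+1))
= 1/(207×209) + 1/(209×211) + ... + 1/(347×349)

Partial fractions: 1/((2k-1)(2k+1)) = (1/2)[1/(2k-1) - 1/(2k+1)]
The series telescopes:
= (1/2)[1/207 - 1/349]
= 71/72243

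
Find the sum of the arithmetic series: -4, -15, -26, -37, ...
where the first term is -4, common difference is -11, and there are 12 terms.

Sₙ = n/2 × (first + last)
Last term = a + (n-1)d = -4 + (12-1)×(-11) = -125
S_12 = 12/2 × (-4 + (-125))
S_12 = 12/2 × (-129) = -774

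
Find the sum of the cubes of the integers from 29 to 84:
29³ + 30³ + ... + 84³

Use ∑_{k=1}^{n} k³ = [n(n+1)/2]², then subtract the first 28 terms.
∑_{k=1}^{84} k³ = [84×85/2]² = 3570² = 12744900
∑_{k=1}^{28} k³ = [28×29/2]² = 406² = 164836
∑_{k=29}^{84} k³ = 12744900 - 164836 = 12580064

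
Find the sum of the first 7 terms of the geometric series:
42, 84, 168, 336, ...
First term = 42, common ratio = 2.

Sₙ = a(1 - rⁿ) / (1 - r)
S_7 = 42(1 - 2^7) / (1 - 2)
S_7 = 42(1 - 128) / (-1)
S_7 = 5334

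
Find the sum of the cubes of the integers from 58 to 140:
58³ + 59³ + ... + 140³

Use ∑_{k=1}^{n} k³ = [n(n+1)/2]², then subtract the first 57 terms.
∑_{k=1}^{140} k³ = [140×141/2]² = 9870² = 97416900
∑_{k=1}^{57} k³ = [57×58/2]² = 1653² = 2732409
∑_{k=58}^{140} k³ = 97416900 - 2732409 = 94684491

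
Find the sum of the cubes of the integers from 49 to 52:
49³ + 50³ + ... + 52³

Use ∑_{k=1}^{n} k³ = [n(n+1)/2]², then subtract the first 48 terms.
∑_{k=1}^{52} k³ = [52×53/2]² = 1378² = 1898884
∑_{k=1}^{48} k³ = [48×49/2]² = 1176² = 1382976
∑_{k=49}^{52} k³ = 1898884 - 1382976 = 515908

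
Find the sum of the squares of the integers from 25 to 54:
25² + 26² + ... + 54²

Use ∑_{k=1}^{n} k² = n(n+1)(2n+1)/6, then subtract the first 24 terms.
∑_{k=1}^{54} k² = 54×55×109/6 = 53955
∑_{k=1}^{24} k² = 24×25×49/6 = 4900
∑_{k=25}^{54} k² = 53955 - 4900 = 49055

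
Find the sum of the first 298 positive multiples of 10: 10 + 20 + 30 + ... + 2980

Factor out 10: = 10(1 + 2 + ... + 298) = 10 × n(n+1)/2
= 10 × 298×299/2
= 10 × 44551
= 445510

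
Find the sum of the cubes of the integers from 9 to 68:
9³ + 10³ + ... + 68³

Use ∑_{k=1}^{n} k³ = [n(n+1)/2]², then subtract the first 8 terms.
∑_{k=1}^{68} k³ = [68×69/2]² = 2346² = 5503716
∑_{k=1}^{8} k³ = [8×9/2]² = 36² = 1296
∑_{k=9}^{68} k³ = 5503716 - 1296 = 5502420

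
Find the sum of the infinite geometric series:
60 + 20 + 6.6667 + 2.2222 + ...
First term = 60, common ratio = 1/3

For |r| < 1, S = a / (1 - r)
S = 60 / (1 - (1/3))
S = 60 / (2/3)
S = 90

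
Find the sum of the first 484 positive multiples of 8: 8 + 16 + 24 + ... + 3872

Factor out 8: = 8(1 + 2 + ... + 484) = 8 × n(n+1)/2
= 8 × 484×485/2
= 8 × 117370
= 938960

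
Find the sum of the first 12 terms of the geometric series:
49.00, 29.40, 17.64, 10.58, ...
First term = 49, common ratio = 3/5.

Sₙ = a(1 - rⁿ) / (1 - r)
S_12 = 49(1 - (3/5)^12) / (1 - (3/5))
S_12 = 49(1 - (531441/244140625)) / (2/5)
S_12 = 5968425008/48828125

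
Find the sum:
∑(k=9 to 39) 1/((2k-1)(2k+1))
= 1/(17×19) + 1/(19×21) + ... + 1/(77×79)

Partial fractions: 1/((2k-1)(2k+1)) = (1/2)[1/(2k-1) - 1/(2k+1)]
The series telescopes:
= (1/2)[1/17 - 1/79]
= 31/1343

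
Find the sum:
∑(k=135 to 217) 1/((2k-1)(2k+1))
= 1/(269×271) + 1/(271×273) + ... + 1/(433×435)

Partial fractions: 1/((2k-1)(2k+1)) = (1/2)[1/(2k-1) - 1/(2k+1)]
The series telescopes:
= (1/2)[1/269 - 1/435]
= 83/117015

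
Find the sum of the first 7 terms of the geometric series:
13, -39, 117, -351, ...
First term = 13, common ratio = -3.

Sₙ = a(1 - rⁿ) / (1 - r)
S_7 = 13(1 - (-3)^7) / (1 - (-3))
S_7 = 13(1 - (-2187)) / (4)
S_7 = 7111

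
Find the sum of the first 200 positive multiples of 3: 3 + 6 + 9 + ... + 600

Factor out 3: = 3(1 + 2 + ... + 200) = 3 × n(n+1)/2
= 3 × 200×201/2
= 3 × 20100
= 60300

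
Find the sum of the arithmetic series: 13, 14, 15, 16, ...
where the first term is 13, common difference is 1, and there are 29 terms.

Sₙ = n/2 × (first + last)
Last term = a + (n-1)d = 13 + (29-1)×1 = 41
S_29 = 29/2 × (13 + 41)
S_29 = 29/2 × 54 = 783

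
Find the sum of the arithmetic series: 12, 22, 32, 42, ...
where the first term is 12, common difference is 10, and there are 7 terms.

Sₙ = n/2 × (first + last)
Last term = a + (n-1)d = 12 + (7-1)×10 = 72
S_7 = 7/2 × (12 + 72)
S_7 = 7/2 × 84 = 294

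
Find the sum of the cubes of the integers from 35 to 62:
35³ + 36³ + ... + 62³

Use ∑_{k=1}^{n} k³ = [n(n+1)/2]², then subtract the first 34 terms.
∑_{k=1}^{62} k³ = [62×63/2]² = 1953² = 3814209
∑_{k=1}^{34} k³ = [34×35/2]² = 595² = 354025
∑_{k=35}^{62} k³ = 3814209 - 354025 = 3460184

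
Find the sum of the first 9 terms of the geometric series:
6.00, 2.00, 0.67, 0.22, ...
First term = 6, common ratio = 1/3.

Sₙ = a(1 - rⁿ) / (1 - r)
S_9 = 6(1 - (1/3)^9) / (1 - (1/3))
S_9 = 6(1 - (1/19683)) / (2/3)
S_9 = 19682/2187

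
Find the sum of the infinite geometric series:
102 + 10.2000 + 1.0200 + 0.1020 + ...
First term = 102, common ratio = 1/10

For |r| < 1, S = a / (1 - r)
S = 102 / (1 - (1/10))
S = 102 / (9/10)
S = 340/3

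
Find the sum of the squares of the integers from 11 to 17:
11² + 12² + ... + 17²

Use ∑_{k=1}^{n} k² = n(n+1)(2n+1)/6, then subtract the first 10 terms.
∑_{k=1}^{17} k² = 17×18×35/6 = 1785
∑_{k=1}^{10} k² = 10×11×21/6 = 385
∑_{k=11}^{17} k² = 1785 - 385 = 1400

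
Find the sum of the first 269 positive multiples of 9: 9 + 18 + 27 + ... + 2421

Factor out 9: = 9(1 + 2 + ... + 269) = 9 × n(n+1)/2
= 9 × 269×270/2
= 9 × 36315
= 326835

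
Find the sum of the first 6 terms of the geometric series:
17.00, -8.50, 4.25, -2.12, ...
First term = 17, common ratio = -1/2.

Sₙ = a(1 - rⁿ) / (1 - r)
S_6 = 17(1 - (-1/2)^6) / (1 - (-1/2))
S_6 = 17(1 - (1/64)) / (3/2)
S_6 = 357/32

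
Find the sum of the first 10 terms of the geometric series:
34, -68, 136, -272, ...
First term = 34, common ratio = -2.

Sₙ = a(1 - rⁿ) / (1 - r)
S_10 = 34(1 - (-2)^10) / (1 - (-2))
S_10 = 34(1 - 1024) / (3)
S_10 = -11594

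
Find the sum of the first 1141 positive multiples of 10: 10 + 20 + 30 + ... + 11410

Factor out 10: = 10(1 + 2 + ... + 1141) = 10 × n(n+1)/2
= 10 × 1141×1142/2
= 10 × 651511
= 6515110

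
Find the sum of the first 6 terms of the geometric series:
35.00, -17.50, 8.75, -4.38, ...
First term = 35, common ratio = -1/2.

Sₙ = a(1 - rⁿ) / (1 - r)
S_6 = 35(1 - (-1/2)^6) / (1 - (-1/2))
S_6 = 35(1 - (1/64)) / (3/2)
S_6 = 735/32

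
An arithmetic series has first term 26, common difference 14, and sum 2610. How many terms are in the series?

Using S = n/2 × [2a + (n-1)d]
2610 = n/2 × [2(26) + (n-1)(14)]
2610 = n/2 × [52 + 14n - 14]
5220 = n × [38 + 14n]
14n² + (38)n - 5220 = 0
Discriminant: Δ = (38)² - 4(14)(-5220) = 1444 + 292320 = 293764
√Δ = 542
n = [-(38) + √Δ] / (2·14) = (-38 + 542) / 28 = 504 / 28 = 18
(The negative root is discarded since n must be a positive integer.)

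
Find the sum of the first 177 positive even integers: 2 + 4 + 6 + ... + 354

Sum of first n even numbers = n(n+1)
= 177×178
= 31506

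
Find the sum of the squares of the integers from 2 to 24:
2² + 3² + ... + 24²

Use ∑_{k=1}^{n} k² = n(n+1)(2n+1)/6, then subtract the first 1 terms.
∑_{k=1}^{24} k² = 24×25×49/6 = 4900
∑_{k=1}^{1} k² = 1×2×3/6 = 1
∑_{k=2}^{24} k² = 4900 - 1 = 4899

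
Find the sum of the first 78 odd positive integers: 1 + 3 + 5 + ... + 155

Sum of first n odd numbers = n²
= 78²
= 6084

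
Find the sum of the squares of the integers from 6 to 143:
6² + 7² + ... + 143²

Use ∑_{k=1}^{n} k² = n(n+1)(2n+1)/6, then subtract the first 5 terms.
∑_{k=1}^{143} k² = 143×144×287/6 = 984984
∑_{k=1}^{5} k² = 5×6×11/6 = 55
∑_{k=6}^{143} k² = 984984 - 55 = 984929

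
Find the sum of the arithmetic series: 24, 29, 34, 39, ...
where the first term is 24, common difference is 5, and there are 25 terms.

Sₙ = n/2 × (first + last)
Last term = a + (n-1)d = 24 + (25-1)×5 = 144
S_25 = 25/2 × (24 + 144)
S_25 = 25/2 × 168 = 2100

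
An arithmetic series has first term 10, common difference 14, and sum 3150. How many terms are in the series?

Using S = n/2 × [2a + (n-1)d]
3150 = n/2 × [2(10) + (n-1)(14)]
3150 = n/2 × [20 + 14n - 14]
6300 = n × [6 + 14n]
14n² + (6)n - 6300 = 0
Discriminant: Δ = (6)² - 4(14)(-6300) = 36 + 352800 = 352836
√Δ = 594
n = [-(6) + √Δ] / (2·14) = (-6 + 594) / 28 = 588 / 28 = 21
(The negative root is discarded since n must be a positive integer.)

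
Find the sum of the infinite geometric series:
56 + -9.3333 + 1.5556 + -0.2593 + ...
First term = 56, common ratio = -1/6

For |r| < 1, S = a / (1 - r)
S = 56 / (1 - (-1/6))
S = 56 / (7/6)
S = 48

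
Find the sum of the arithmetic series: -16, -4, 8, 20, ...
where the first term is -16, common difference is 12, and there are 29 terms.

Sₙ = n/2 × (first + last)
Last term = a + (n-1)d = -16 + (29-1)×12 = 320
S_29 = 29/2 × (-16 + 320)
S_29 = 29/2 × 304 = 4408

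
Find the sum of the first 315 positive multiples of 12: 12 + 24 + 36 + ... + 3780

Factor out 12: = 12(1 + 2 + ... + 315) = 12 × n(n+1)/2
= 12 × 315×316/2
= 12 × 49770
= 597240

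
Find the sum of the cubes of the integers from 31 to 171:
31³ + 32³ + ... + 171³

Use ∑_{k=1}^{n} k³ = [n(n+1)/2]², then subtract the first 30 terms.
∑_{k=1}^{171} k³ = [171×172/2]² = 14706² = 216266436
∑_{k=1}^{30} k³ = [30×31/2]² = 465² = 216225
∑_{k=31}^{171} k³ = 216266436 - 216225 = 216050211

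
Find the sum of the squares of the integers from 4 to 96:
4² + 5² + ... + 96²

Use ∑_{k=1}^{n} k² = n(n+1)(2n+1)/6, then subtract the first 3 terms.
∑_{k=1}^{96} k² = 96×97×193/6 = 299536
∑_{k=1}^{3} k² = 3×4×7/6 = 14
∑_{k=4}^{96} k² = 299536 - 14 = 299522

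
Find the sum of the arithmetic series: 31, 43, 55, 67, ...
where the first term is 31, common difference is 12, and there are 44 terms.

Sₙ = n/2 × (first + last)
Last term = a + (n-1)d = 31 + (44-1)×12 = 547
S_44 = 44/2 × (31 + 547)
S_44 = 44/2 × 578 = 12716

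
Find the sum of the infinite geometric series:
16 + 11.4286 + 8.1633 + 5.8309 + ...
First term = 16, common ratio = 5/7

For |r| < 1, S = a / (1 - r)
S = 16 / (1 - (5/7))
S = 16 / (2/7)
S = 56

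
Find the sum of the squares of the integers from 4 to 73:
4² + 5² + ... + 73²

Use ∑_{k=1}^{n} k² = n(n+1)(2n+1)/6, then subtract the first 3 terms.
∑_{k=1}^{73} k² = 73×74×147/6 = 132349
∑_{k=1}^{3} k² = 3×4×7/6 = 14
∑_{k=4}^{73} k² = 132349 - 14 = 132335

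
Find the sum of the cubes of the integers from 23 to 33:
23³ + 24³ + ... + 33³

Use ∑_{k=1}^{n} k³ = [n(n+1)/2]², then subtract the first 22 terms.
∑_{k=1}^{33} k³ = [33×34/2]² = 561² = 314721
∑_{k=1}^{22} k³ = [22×23/2]² = 253² = 64009
∑_{k=23}^{33} k³ = 314721 - 64009 = 250712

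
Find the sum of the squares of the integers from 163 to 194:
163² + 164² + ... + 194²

Use ∑_{k=1}^{n} k² = n(n+1)(2n+1)/6, then subtract the first 162 terms.
∑_{k=1}^{194} k² = 194×195×389/6 = 2452645
∑_{k=1}^{162} k² = 162×163×325/6 = 1430325
∑_{k=163}^{194} k² = 2452645 - 1430325 = 1022320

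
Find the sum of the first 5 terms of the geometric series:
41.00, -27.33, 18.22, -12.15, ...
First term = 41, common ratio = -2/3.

Sₙ = a(1 - rⁿ) / (1 - r)
S_5 = 41(1 - (-2/3)^5) / (1 - (-2/3))
S_5 = 41(1 - (-32/243)) / (5/3)
S_5 = 2255/81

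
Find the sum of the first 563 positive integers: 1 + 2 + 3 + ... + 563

Formula: ∑k = n(n+1)/2
= 563×564/2
= 317532/2
= 158766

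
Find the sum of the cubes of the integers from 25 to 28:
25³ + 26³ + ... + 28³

Use ∑_{k=1}^{n} k³ = [n(n+1)/2]², then subtract the first 24 terms.
∑_{k=1}^{28} k³ = [28×29/2]² = 406² = 164836
∑_{k=1}^{24} k³ = [24×25/2]² = 300² = 90000
∑_{k=25}^{28} k³ = 164836 - 90000 = 74836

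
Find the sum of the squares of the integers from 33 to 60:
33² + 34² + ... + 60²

Use ∑_{k=1}^{n} k² = n(n+1)(2n+1)/6, then subtract the first 32 terms.
∑_{k=1}^{60} k² = 60×61×121/6 = 73810
∑_{k=1}^{32} k² = 32×33×65/6 = 11440
∑_{k=33}^{60} k² = 73810 - 11440 = 62370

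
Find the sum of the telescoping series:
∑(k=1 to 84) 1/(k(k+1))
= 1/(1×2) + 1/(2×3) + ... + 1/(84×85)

Partial fractions: 1/(k(k+1)) = 1/k - 1/(k+1)
The series telescopes:
= (1/1 - 1/2) + (1/2 - 1/3) + ... + (1/84 - 1/85)
= 1/1 - 1/85
= 84/85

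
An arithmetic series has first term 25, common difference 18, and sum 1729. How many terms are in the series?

Using S = n/2 × [2a + (n-1)d]
1729 = n/2 × [2(25) + (n-1)(18)]
1729 = n/2 × [50 + 18n - 18]
3458 = n × [32 + 18n]
18n² + (32)n - 3458 = 0
Discriminant: Δ = (32)² - 4(18)(-3458) = 1024 + 248976 = 250000
√Δ = 500
n = [-(32) + √Δ] / (2·18) = (-32 + 500) / 36 = 468 / 36 = 13
(The negative root is discarded since n must be a positive integer.)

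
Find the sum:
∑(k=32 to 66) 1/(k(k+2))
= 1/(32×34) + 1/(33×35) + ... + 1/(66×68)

Partial fractions: 1/(k(k+2)) = (1/2)[1/k - 1/(k+2)]
Telescoping leaves the first two and last two terms:
= (1/2)[1/32 + 1/33 - 1/67 - 1/68]
= 38395/2405568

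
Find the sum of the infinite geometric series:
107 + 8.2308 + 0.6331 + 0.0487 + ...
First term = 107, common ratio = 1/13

For |r| < 1, S = a / (1 - r)
S = 107 / (1 - (1/13))
S = 107 / (12/13)
S = 1391/12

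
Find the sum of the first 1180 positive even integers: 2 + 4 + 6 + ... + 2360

Sum of first n even numbers = n(n+1)
= 1180×1181
= 1393580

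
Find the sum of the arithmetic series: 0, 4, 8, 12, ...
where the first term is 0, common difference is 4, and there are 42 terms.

Sₙ = n/2 × (first + last)
Last term = a + (n-1)d = 0 + (42-1)×4 = 164
S_42 = 42/2 × (0 + 164)
S_42 = 42/2 × 164 = 3444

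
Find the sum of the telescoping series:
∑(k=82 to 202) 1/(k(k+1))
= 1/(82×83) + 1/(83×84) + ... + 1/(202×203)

Partial fractions: 1/(k(k+1)) = 1/k - 1/(k+1)
The series telescopes:
= (1/82 - 1/83) + (1/83 - 1/84) + ... + (1/202 - 1/203)
= 1/82 - 1/203
= 121/16646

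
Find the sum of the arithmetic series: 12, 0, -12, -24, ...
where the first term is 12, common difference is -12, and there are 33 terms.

Sₙ = n/2 × (first + last)
Last term = a + (n-1)d = 12 + (33-1)×(-12) = -372
S_33 = 33/2 × (12 + (-372))
S_33 = 33/2 × (-360) = -5940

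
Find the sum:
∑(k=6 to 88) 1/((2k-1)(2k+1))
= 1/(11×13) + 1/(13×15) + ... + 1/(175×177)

Partial fractions: 1/((2k-1)(2k+1)) = (1/2)[1/(2k-1) - 1/(2k+1)]
The series telescopes:
= (1/2)[1/11 - 1/177]
= 83/1947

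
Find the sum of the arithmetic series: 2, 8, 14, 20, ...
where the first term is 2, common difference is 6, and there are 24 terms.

Sₙ = n/2 × (first + last)
Last term = a + (n-1)d = 2 + (24-1)×6 = 140
S_24 = 24/2 × (2 + 140)
S_24 = 24/2 × 142 = 1704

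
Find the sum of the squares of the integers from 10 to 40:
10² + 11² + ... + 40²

Use ∑_{k=1}^{n} k² = n(n+1)(2n+1)/6, then subtract the first 9 terms.
∑_{k=1}^{40} k² = 40×41×81/6 = 22140
∑_{k=1}^{9} k² = 9×10×19/6 = 285
∑_{k=10}^{40} k² = 22140 - 285 = 21855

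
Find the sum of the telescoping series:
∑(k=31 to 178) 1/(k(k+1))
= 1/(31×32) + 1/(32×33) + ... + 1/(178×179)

Partial fractions: 1/(k(k+1)) = 1/k - 1/(k+1)
The series telescopes:
= (1/31 - 1/32) + (1/32 - 1/33) + ... + (1/178 - 1/179)
= 1/31 - 1/179
= 148/5549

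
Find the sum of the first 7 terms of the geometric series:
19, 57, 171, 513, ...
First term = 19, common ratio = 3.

Sₙ = a(1 - rⁿ) / (1 - r)
S_7 = 19(1 - 3^7) / (1 - 3)
S_7 = 19(1 - 2187) / (-2)
S_7 = 20767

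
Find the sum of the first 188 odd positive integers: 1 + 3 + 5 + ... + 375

Sum of first n odd numbers = n²
= 188²
= 35344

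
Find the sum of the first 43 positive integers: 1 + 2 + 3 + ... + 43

Formula: ∑k = n(n+1)/2
= 43×44/2
= 1892/2
= 946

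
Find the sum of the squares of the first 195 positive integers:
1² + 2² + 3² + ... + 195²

Formula: ∑k² = n(n+1)(2n+1)/6
= 195×196×391/6
= 14944020/6
= 2490670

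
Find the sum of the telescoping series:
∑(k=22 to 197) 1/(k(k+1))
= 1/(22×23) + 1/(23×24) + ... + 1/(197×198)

Partial fractions: 1/(k(k+1)) = 1/k - 1/(k+1)
The series telescopes:
= (1/22 - 1/23) + (1/23 - 1/24) + ... + (1/197 - 1/198)
= 1/22 - 1/198
= 4/99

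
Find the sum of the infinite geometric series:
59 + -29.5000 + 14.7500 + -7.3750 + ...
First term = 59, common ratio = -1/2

For |r| < 1, S = a / (1 - r)
S = 59 / (1 - (-1/2))
S = 59 / (3/2)
S = 118/3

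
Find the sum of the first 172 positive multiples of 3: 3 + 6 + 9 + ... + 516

Factor out 3: = 3(1 + 2 + ... + 172) = 3 × n(n+1)/2
= 3 × 172×173/2
= 3 × 14878
= 44634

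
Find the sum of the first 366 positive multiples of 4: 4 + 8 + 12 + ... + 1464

Factor out 4: = 4(1 + 2 + ... + 366) = 4 × n(n+1)/2
= 4 × 366×367/2
= 4 × 67161
= 268644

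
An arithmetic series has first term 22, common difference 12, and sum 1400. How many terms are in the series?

Using S = n/2 × [2a + (n-1)d]
1400 = n/2 × [2(22) + (n-1)(12)]
1400 = n/2 × [44 + 12n - 12]
2800 = n × [32 + 12n]
12n² + (32)n - 2800 = 0
Discriminant: Δ = (32)² - 4(12)(-2800) = 1024 + 134400 = 135424
√Δ = 368
n = [-(32) + √Δ] / (2·12) = (-32 + 368) / 24 = 336 / 24 = 14
(The negative root is discarded since n must be a positive integer.)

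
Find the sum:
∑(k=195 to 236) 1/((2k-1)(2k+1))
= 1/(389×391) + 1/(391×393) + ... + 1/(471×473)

Partial fractions: 1/((2k-1)(2k+1)) = (1/2)[1/(2k-1) - 1/(2k+1)]
The series telescopes:
= (1/2)[1/389 - 1/473]
= 42/183997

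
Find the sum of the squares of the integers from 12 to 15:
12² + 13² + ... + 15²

Use ∑_{k=1}^{n} k² = n(n+1)(2n+1)/6, then subtract the first 11 terms.
∑_{k=1}^{15} k² = 15×16×31/6 = 1240
∑_{k=1}^{11} k² = 11×12×23/6 = 506
∑_{k=12}^{15} k² = 1240 - 506 = 734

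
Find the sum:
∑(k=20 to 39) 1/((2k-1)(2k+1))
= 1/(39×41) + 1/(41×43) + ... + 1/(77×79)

Partial fractions: 1/((2k-1)(2k+1)) = (1/2)[1/(2k-1) - 1/(2k+1)]
The series telescopes:
= (1/2)[1/39 - 1/79]
= 20/3081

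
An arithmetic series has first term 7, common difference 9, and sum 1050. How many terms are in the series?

Using S = n/2 × [2a + (n-1)d]
1050 = n/2 × [2(7) + (n-1)(9)]
1050 = n/2 × [14 + 9n - 9]
2100 = n × [5 + 9n]
9n² + (5)n - 2100 = 0
Discriminant: Δ = (5)² - 4(9)(-2100) = 25 + 75600 = 75625
√Δ = 275
n = [-(5) + √Δ] / (2·9) = (-5 + 275) / 18 = 270 / 18 = 15
(The negative root is discarded since n must be a positive integer.)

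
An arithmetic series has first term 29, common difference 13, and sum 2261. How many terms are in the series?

Using S = n/2 × [2a + (n-1)d]
2261 = n/2 × [2(29) + (n-1)(13)]
2261 = n/2 × [58 + 13n - 13]
4522 = n × [45 + 13n]
13n² + (45)n - 4522 = 0
Discriminant: Δ = (45)² - 4(13)(-4522) = 2025 + 235144 = 237169
√Δ = 487
n = [-(45) + √Δ] / (2·13) = (-45 + 487) / 26 = 442 / 26 = 17
(The negative root is discarded since n must be a positive integer.)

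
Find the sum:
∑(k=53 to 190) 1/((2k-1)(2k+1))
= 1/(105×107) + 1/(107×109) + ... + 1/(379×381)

Partial fractions: 1/((2k-1)(2k+1)) = (1/2)[1/(2k-1) - 1/(2k+1)]
The series telescopes:
= (1/2)[1/105 - 1/381]
= 46/13335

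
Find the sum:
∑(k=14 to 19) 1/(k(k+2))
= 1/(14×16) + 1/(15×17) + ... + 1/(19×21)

Partial fractions: 1/(k(k+2)) = (1/2)[1/k - 1/(k+2)]
Telescoping leaves the first two and last two terms:
= (1/2)[1/14 + 1/15 - 1/20 - 1/21]
= 17/840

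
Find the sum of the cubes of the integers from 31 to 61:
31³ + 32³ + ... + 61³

Use ∑_{k=1}^{n} k³ = [n(n+1)/2]², then subtract the first 30 terms.
∑_{k=1}^{61} k³ = [61×62/2]² = 1891² = 3575881
∑_{k=1}^{30} k³ = [30×31/2]² = 465² = 216225
∑_{k=31}^{61} k³ = 3575881 - 216225 = 3359656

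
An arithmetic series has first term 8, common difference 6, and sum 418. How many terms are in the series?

Using S = n/2 × [2a + (n-1)d]
418 = n/2 × [2(8) + (n-1)(6)]
418 = n/2 × [16 + 6n - 6]
836 = n × [10 + 6n]
6n² + (10)n - 836 = 0
Discriminant: Δ = (10)² - 4(6)(-836) = 100 + 20064 = 20164
√Δ = 142
n = [-(10) + √Δ] / (2·6) = (-10 + 142) / 12 = 132 / 12 = 11
(The negative root is discarded since n must be a positive integer.)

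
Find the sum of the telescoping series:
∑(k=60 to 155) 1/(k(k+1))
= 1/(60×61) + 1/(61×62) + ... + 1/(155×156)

Partial fractions: 1/(k(k+1)) = 1/k - 1/(k+1)
The series telescopes:
= (1/60 - 1/61) + (1/61 - 1/62) + ... + (1/155 - 1/156)
= 1/60 - 1/156
= 2/195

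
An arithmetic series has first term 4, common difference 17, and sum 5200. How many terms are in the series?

Using S = n/2 × [2a + (n-1)d]
5200 = n/2 × [2(4) + (n-1)(17)]
5200 = n/2 × [8 + 17n - 17]
10400 = n × [-9 + 17n]
17n² + (-9)n - 10400 = 0
Discriminant: Δ = (-9)² - 4(17)(-10400) = 81 + 707200 = 707281
√Δ = 841
n = [-(-9) + √Δ] / (2·17) = (9 + 841) / 34 = 850 / 34 = 25
(The negative root is discarded since n must be a positive integer.)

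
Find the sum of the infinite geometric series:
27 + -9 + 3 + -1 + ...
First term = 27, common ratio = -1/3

For |r| < 1, S = a / (1 - r)
S = 27 / (1 - (-1/3))
S = 27 / (4/3)
S = 81/4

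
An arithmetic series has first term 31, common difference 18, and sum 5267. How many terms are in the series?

Using S = n/2 × [2a + (n-1)d]
5267 = n/2 × [2(31) + (n-1)(18)]
5267 = n/2 × [62 + 18n - 18]
10534 = n × [44 + 18n]
18n² + (44)n - 10534 = 0
Discriminant: Δ = (44)² - 4(18)(-10534) = 1936 + 758448 = 760384
√Δ = 872
n = [-(44) + √Δ] / (2·18) = (-44 + 872) / 36 = 828 / 36 = 23
(The negative root is discarded since n must be a positive integer.)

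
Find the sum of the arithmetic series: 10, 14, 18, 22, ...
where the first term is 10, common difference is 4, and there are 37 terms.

Sₙ = n/2 × (first + last)
Last term = a + (n-1)d = 10 + (37-1)×4 = 154
S_37 = 37/2 × (10 + 154)
S_37 = 37/2 × 164 = 3034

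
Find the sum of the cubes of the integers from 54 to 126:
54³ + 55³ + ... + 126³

Use ∑_{k=1}^{n} k³ = [n(n+1)/2]², then subtract the first 53 terms.
∑_{k=1}^{126} k³ = [126×127/2]² = 8001² = 64016001
∑_{k=1}^{53} k³ = [53×54/2]² = 1431² = 2047761
∑_{k=54}^{126} k³ = 64016001 - 2047761 = 61968240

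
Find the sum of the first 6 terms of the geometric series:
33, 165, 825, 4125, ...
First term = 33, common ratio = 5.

Sₙ = a(1 - rⁿ) / (1 - r)
S_6 = 33(1 - 5^6) / (1 - 5)
S_6 = 33(1 - 15625) / (-4)
S_6 = 128898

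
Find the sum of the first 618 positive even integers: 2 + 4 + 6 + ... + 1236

Sum of first n even numbers = n(n+1)
= 618×619
= 382542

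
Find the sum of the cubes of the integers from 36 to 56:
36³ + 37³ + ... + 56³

Use ∑_{k=1}^{n} k³ = [n(n+1)/2]², then subtract the first 35 terms.
∑_{k=1}^{56} k³ = [56×57/2]² = 1596² = 2547216
∑_{k=1}^{35} k³ = [35×36/2]² = 630² = 396900
∑_{k=36}^{56} k³ = 2547216 - 396900 = 2150316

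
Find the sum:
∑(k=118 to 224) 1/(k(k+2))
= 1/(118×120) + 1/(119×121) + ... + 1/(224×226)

Partial fractions: 1/(k(k+2)) = (1/2)[1/k - 1/(k+2)]
Telescoping leaves the first two and last two terms:
= (1/2)[1/118 + 1/119 - 1/225 - 1/226]
= 1429627/357017850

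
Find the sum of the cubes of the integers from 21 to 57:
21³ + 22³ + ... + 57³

Use ∑_{k=1}^{n} k³ = [n(n+1)/2]², then subtract the first 20 terms.
∑_{k=1}^{57} k³ = [57×58/2]² = 1653² = 2732409
∑_{k=1}^{20} k³ = [20×21/2]² = 210² = 44100
∑_{k=21}^{57} k³ = 2732409 - 44100 = 2688309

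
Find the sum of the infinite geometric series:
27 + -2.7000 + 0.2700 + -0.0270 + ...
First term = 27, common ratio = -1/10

For |r| < 1, S = a / (1 - r)
S = 27 / (1 - (-1/10))
S = 27 / (11/10)
S = 270/11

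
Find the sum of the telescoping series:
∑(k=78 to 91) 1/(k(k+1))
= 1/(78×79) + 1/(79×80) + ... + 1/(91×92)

Partial fractions: 1/(k(k+1)) = 1/k - 1/(k+1)
The series telescopes:
= (1/78 - 1/79) + (1/79 - 1/80) + ... + (1/91 - 1/92)
= 1/78 - 1/92
= 7/3588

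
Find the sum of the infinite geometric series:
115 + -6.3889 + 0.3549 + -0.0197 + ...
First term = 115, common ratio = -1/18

For |r| < 1, S = a / (1 - r)
S = 115 / (1 - (-1/18))
S = 115 / (19/18)
S = 2070/19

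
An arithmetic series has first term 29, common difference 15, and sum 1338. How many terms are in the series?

Using S = n/2 × [2a + (n-1)d]
1338 = n/2 × [2(29) + (n-1)(15)]
1338 = n/2 × [58 + 15n - 15]
2676 = n × [43 + 15n]
15n² + (43)n - 2676 = 0
Discriminant: Δ = (43)² - 4(15)(-2676) = 1849 + 160560 = 162409
√Δ = 403
n = [-(43) + √Δ] / (2·15) = (-43 + 403) / 30 = 360 / 30 = 12
(The negative root is discarded since n must be a positive integer.)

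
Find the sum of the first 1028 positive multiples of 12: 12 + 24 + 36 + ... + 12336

Factor out 12: = 12(1 + 2 + ... + 1028) = 12 × n(n+1)/2
= 12 × 1028×1029/2
= 12 × 528906
= 6346872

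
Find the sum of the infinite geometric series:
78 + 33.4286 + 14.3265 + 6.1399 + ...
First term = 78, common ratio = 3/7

For |r| < 1, S = a / (1 - r)
S = 78 / (1 - (3/7))
S = 78 / (4/7)
S = 273/2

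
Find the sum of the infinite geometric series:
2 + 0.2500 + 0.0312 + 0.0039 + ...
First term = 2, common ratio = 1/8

For |r| < 1, S = a / (1 - r)
S = 2 / (1 - (1/8))
S = 2 / (7/8)
S = 16/7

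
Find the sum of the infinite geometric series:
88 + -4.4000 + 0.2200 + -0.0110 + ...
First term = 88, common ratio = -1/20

For |r| < 1, S = a / (1 - r)
S = 88 / (1 - (-1/20))
S = 88 / (21/20)
S = 1760/21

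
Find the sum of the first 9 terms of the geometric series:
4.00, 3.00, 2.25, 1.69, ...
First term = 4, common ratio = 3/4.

Sₙ = a(1 - rⁿ) / (1 - r)
S_9 = 4(1 - (3/4)^9) / (1 - (3/4))
S_9 = 4(1 - (19683/262144)) / (1/4)
S_9 = 242461/16384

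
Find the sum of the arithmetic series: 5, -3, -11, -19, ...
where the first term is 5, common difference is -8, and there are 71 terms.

Sₙ = n/2 × (first + last)
Last term = a + (n-1)d = 5 + (71-1)×(-8) = -555
S_71 = 71/2 × (5 + (-555))
S_71 = 71/2 × (-550) = -19525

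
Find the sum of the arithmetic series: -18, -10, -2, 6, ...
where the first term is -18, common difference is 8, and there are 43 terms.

Sₙ = n/2 × (first + last)
Last term = a + (n-1)d = -18 + (43-1)×8 = 318
S_43 = 43/2 × (-18 + 318)
S_43 = 43/2 × 300 = 6450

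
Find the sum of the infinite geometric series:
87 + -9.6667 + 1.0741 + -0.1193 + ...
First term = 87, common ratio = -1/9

For |r| < 1, S = a / (1 - r)
S = 87 / (1 - (-1/9))
S = 87 / (10/9)
S = 783/10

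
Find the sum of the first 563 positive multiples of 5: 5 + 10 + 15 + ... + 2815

Factor out 5: = 5(1 + 2 + ... + 563) = 5 × n(n+1)/2
= 5 × 563×564/2
= 5 × 158766
= 793830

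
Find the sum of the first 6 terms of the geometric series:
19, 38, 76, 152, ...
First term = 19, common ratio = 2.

Sₙ = a(1 - rⁿ) / (1 - r)
S_6 = 19(1 - 2^6) / (1 - 2)
S_6 = 19(1 - 64) / (-1)
S_6 = 1197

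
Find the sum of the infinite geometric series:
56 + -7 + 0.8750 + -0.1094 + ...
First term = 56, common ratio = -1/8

For |r| < 1, S = a / (1 - r)
S = 56 / (1 - (-1/8))
S = 56 / (9/8)
S = 448/9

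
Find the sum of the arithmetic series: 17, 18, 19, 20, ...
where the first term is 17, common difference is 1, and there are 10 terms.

Sₙ = n/2 × (first + last)
Last term = a + (n-1)d = 17 + (10-1)×1 = 26
S_10 = 10/2 × (17 + 26)
S_10 = 10/2 × 43 = 215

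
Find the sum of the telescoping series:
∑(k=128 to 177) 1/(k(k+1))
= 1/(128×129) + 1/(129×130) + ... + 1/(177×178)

Partial fractions: 1/(k(k+1)) = 1/k - 1/(k+1)
The series telescopes:
= (1/128 - 1/129) + (1/129 - 1/130) + ... + (1/177 - 1/178)
= 1/128 - 1/178
= 25/11392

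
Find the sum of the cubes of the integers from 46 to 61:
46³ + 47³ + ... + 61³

Use ∑_{k=1}^{n} k³ = [n(n+1)/2]², then subtract the first 45 terms.
∑_{k=1}^{61} k³ = [61×62/2]² = 1891² = 3575881
∑_{k=1}^{45} k³ = [45×46/2]² = 1035² = 1071225
∑_{k=46}^{61} k³ = 3575881 - 1071225 = 2504656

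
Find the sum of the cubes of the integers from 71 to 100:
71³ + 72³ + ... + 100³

Use ∑_{k=1}^{n} k³ = [n(n+1)/2]², then subtract the first 70 terms.
∑_{k=1}^{100} k³ = [100×101/2]² = 5050² = 25502500
∑_{k=1}^{70} k³ = [70×71/2]² = 2485² = 6175225
∑_{k=71}^{100} k³ = 25502500 - 6175225 = 19327275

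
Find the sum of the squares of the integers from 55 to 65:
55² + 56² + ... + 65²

Use ∑_{k=1}^{n} k² = n(n+1)(2n+1)/6, then subtract the first 54 terms.
∑_{k=1}^{65} k² = 65×66×131/6 = 93665
∑_{k=1}^{54} k² = 54×55×109/6 = 53955
∑_{k=55}^{65} k² = 93665 - 53955 = 39710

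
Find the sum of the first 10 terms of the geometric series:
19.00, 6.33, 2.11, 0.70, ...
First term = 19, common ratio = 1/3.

Sₙ = a(1 - rⁿ) / (1 - r)
S_10 = 19(1 - (1/3)^10) / (1 - (1/3))
S_10 = 19(1 - (1/59049)) / (2/3)
S_10 = 560956/19683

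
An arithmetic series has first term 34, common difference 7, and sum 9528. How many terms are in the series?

Using S = n/2 × [2a + (n-1)d]
9528 = n/2 × [2(34) + (n-1)(7)]
9528 = n/2 × [68 + 7n - 7]
19056 = n × [61 + 7n]
7n² + (61)n - 19056 = 0
Discriminant: Δ = (61)² - 4(7)(-19056) = 3721 + 533568 = 537289
√Δ = 733
n = [-(61) + √Δ] / (2·7) = (-61 + 733) / 14 = 672 / 14 = 48
(The negative root is discarded since n must be a positive integer.)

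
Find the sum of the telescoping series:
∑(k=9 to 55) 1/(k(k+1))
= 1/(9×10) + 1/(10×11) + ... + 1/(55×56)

Partial fractions: 1/(k(k+1)) = 1/k - 1/(k+1)
The series telescopes:
= (1/9 - 1/10) + (1/10 - 1/11) + ... + (1/55 - 1/56)
= 1/9 - 1/56
= 47/504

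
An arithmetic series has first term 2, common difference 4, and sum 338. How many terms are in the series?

Using S = n/2 × [2a + (n-1)d]
338 = n/2 × [2(2) + (n-1)(4)]
338 = n/2 × [4 + 4n - 4]
676 = n × [0 + 4n]
4n² + (0)n - 676 = 0
Discriminant: Δ = (0)² - 4(4)(-676) = 0 + 10816 = 10816
√Δ = 104
n = [-(0) + √Δ] / (2·4) = (0 + 104) / 8 = 104 / 8 = 13
(The negative root is discarded since n must be a positive integer.)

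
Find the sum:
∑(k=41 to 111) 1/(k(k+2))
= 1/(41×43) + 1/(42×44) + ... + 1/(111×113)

Partial fractions: 1/(k(k+2)) = (1/2)[1/k - 1/(k+2)]
Telescoping leaves the first two and last two terms:
= (1/2)[1/41 + 1/42 - 1/112 - 1/113]
= 47357/3113376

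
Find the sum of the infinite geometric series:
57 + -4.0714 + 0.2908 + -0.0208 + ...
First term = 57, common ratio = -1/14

For |r| < 1, S = a / (1 - r)
S = 57 / (1 - (-1/14))
S = 57 / (15/14)
S = 266/5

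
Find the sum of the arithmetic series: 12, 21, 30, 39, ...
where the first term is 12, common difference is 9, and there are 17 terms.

Sₙ = n/2 × (first + last)
Last term = a + (n-1)d = 12 + (17-1)×9 = 156
S_17 = 17/2 × (12 + 156)
S_17 = 17/2 × 168 = 1428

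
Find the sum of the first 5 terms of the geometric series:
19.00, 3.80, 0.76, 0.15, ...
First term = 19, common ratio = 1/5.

Sₙ = a(1 - rⁿ) / (1 - r)
S_5 = 19(1 - (1/5)^5) / (1 - (1/5))
S_5 = 19(1 - (1/3125)) / (4/5)
S_5 = 14839/625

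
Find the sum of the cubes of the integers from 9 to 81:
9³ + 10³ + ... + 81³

Use ∑_{k=1}^{n} k³ = [n(n+1)/2]², then subtract the first 8 terms.
∑_{k=1}^{81} k³ = [81×82/2]² = 3321² = 11029041
∑_{k=1}^{8} k³ = [8×9/2]² = 36² = 1296
∑_{k=9}^{81} k³ = 11029041 - 1296 = 11027745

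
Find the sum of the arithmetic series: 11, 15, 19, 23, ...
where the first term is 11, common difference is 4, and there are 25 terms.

Sₙ = n/2 × (first + last)
Last term = a + (n-1)d = 11 + (25-1)×4 = 107
S_25 = 25/2 × (11 + 107)
S_25 = 25/2 × 118 = 1475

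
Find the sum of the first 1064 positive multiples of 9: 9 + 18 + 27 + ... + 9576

Factor out 9: = 9(1 + 2 + ... + 1064) = 9 × n(n+1)/2
= 9 × 1064×1065/2
= 9 × 566580
= 5099220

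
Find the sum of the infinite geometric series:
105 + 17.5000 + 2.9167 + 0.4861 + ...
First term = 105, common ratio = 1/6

For |r| < 1, S = a / (1 - r)
S = 105 / (1 - (1/6))
S = 105 / (5/6)
S = 126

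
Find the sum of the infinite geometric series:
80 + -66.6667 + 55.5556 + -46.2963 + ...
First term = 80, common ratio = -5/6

For |r| < 1, S = a / (1 - r)
S = 80 / (1 - (-5/6))
S = 80 / (11/6)
S = 480/11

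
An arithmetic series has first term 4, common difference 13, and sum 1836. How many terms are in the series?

Using S = n/2 × [2a + (n-1)d]
1836 = n/2 × [2(4) + (n-1)(13)]
1836 = n/2 × [8 + 13n - 13]
3672 = n × [-5 + 13n]
13n² + (-5)n - 3672 = 0
Discriminant: Δ = (-5)² - 4(13)(-3672) = 25 + 190944 = 190969
√Δ = 437
n = [-(-5) + √Δ] / (2·13) = (5 + 437) / 26 = 442 / 26 = 17
(The negative root is discarded since n must be a positive integer.)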